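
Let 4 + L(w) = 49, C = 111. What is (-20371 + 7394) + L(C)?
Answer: -12932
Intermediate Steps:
L(w) = 45 (L(w) = -4 + 49 = 45)
(-20371 + 7394) + L(C) = (-20371 + 7394) + 45 = -12977 + 45 = -12932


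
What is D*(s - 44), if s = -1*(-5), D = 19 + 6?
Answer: -975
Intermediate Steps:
D = 25
s = 5
D*(s - 44) = 25*(5 - 44) = 25*(-39) = -975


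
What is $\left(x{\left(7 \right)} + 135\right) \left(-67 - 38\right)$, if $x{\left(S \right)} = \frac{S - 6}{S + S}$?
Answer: $- \frac{28365}{2} \approx -14183.0$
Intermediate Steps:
$x{\left(S \right)} = \frac{-6 + S}{2 S}$
$\left(x{\left(7 \right)} + 135\right) \left(-67 - 38\right) = \left(\frac{-6 + 7}{2 \cdot 7} + 135\right) \left(-67 - 38\right) = \left(\frac{1}{2} \cdot \frac{1}{7} \cdot 1 + 135\right) \left(-105\right) = \left(\frac{1}{14} + 135\right) \left(-105\right) = \frac{1891}{14} \left(-105\right) = - \frac{28365}{2}$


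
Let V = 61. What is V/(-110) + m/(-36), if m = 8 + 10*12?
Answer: -4069/990 ≈ -4.1101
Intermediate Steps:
m = 128 (m = 8 + 120 = 128)
V/(-110) + m/(-36) = 61/(-110) + 128/(-36) = 61*(-1/110) + 128*(-1/36) = -61/110 - 32/9 = -4069/990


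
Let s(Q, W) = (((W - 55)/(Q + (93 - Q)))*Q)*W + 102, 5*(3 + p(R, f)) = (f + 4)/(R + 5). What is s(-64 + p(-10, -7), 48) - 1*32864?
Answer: -25203286/775 ≈ -32520.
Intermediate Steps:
p(R, f) = -3 + (4 + f)/(5*(5 + R)) (p(R, f) = -3 + ((f + 4)/(R + 5))/5 = -3 + ((4 + f)/(5 + R))/5 = -3 + (4 + f)/(5*(5 + R)))
s(Q, W) = 102 + Q*W*(-55/93 + W/93) (s(Q, W) = (((-55 + W)/93)*Q)*W + 102 = (((-55 + W)*(1/93))*Q)*W + 102 = ((-55/93 + W/93)*Q)*W + 102 = (Q*(-55/93 + W/93))*W + 102 = Q*W*(-55/93 + W/93) + 102 = 102 + Q*W*(-55/93 + W/93))
s(-64 + p(-10, -7), 48) - 1*32864 = (102 - 55/93*(-64 + (-71 - 7 - 15*(-10))/(5*(5 - 10)))*48 + (1/93)*(-64 + (-71 - 7 - 15*(-10))/(5*(5 - 10)))*48**2) - 1*32864 = (102 - 55/93*(-64 + (1/5)*(-71 - 7 + 150)/(-5))*48 + (1/93)*(-64 + (1/5)*(-71 - 7 + 150)/(-5))*2304) - 32864 = (102 - 55/93*(-64 + (1/5)*(-1/5)*72)*48 + (1/93)*(-64 + (1/5)*(-1/5)*72)*2304) - 32864 = (102 - 55/93*(-64 - 72/25)*48 + (1/93)*(-64 - 72/25)*2304) - 32864 = (102 - 55/93*(-1672/25)*48 + (1/93)*(-1672/25)*2304) - 32864 = (102 + 294272/155 - 1284096/775) - 32864 = 266314/775 - 32864 = -25203286/775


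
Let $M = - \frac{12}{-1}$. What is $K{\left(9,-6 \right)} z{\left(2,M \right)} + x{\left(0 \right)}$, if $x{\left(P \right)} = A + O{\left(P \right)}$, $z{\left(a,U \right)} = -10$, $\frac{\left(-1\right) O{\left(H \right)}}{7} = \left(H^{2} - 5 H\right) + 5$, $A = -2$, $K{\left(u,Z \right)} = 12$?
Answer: $-157$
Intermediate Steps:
$M = 12$ ($M = \left(-12\right) \left(-1\right) = 12$)
$O{\left(H \right)} = -35 - 7 H^{2} + 35 H$ ($O{\left(H \right)} = - 7 \left(\left(H^{2} - 5 H\right) + 5\right) = - 7 \left(5 + H^{2} - 5 H\right) = -35 - 7 H^{2} + 35 H$)
$x{\left(P \right)} = -37 - 7 P^{2} + 35 P$ ($x{\left(P \right)} = -2 - \left(35 - 35 P + 7 P^{2}\right) = -37 - 7 P^{2} + 35 P$)
$K{\left(9,-6 \right)} z{\left(2,M \right)} + x{\left(0 \right)} = 12 \left(-10\right) - \left(37 + 7 \cdot 0^{2}\right) = -120 - 37 = -157$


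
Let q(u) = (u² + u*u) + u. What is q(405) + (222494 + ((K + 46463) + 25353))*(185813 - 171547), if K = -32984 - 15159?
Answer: 3512146877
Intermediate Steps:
K = -48143
q(u) = u + 2*u² (q(u) = (u² + u²) + u = 2*u² + u = u + 2*u²)
q(405) + (222494 + ((K + 46463) + 25353))*(185813 - 171547) = 405*(1 + 2*405) + (222494 + ((-48143 + 46463) + 25353))*(185813 - 171547) = 405*(1 + 810) + (222494 + (-1680 + 25353))*14266 = 405*811 + (222494 + 23673)*14266 = 328455 + 246167*14266 = 328455 + 3511818422 = 3512146877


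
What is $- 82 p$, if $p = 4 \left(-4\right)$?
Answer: $1312$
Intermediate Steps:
$p = -16$
$- 82 p = \left(-82\right) \left(-16\right) = 1312$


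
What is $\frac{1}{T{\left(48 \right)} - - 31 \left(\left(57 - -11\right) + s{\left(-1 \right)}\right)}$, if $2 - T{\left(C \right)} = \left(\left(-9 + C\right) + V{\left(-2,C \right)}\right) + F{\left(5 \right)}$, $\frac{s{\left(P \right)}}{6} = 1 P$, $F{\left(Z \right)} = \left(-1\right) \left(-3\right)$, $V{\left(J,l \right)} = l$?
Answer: $\frac{1}{1834} \approx 0.00054526$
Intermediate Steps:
$F{\left(Z \right)} = 3$
$s{\left(P \right)} = 6 P$ ($s{\left(P \right)} = 6 \cdot 1 P = 6 P$)
$T{\left(C \right)} = 8 - 2 C$ ($T{\left(C \right)} = 2 - \left(\left(\left(-9 + C\right) + C\right) + 3\right) = 2 - \left(\left(-9 + 2 C\right) + 3\right) = 2 - \left(-6 + 2 C\right) = 8 - 2 C$)
$\frac{1}{T{\left(48 \right)} - - 31 \left(\left(57 - -11\right) + s{\left(-1 \right)}\right)} = \frac{1}{\left(8 - 96\right) - - 31 \left(\left(57 - -11\right) + 6 \left(-1\right)\right)} = \frac{1}{\left(8 - 96\right) - - 31 \left(\left(57 + 11\right) - 6\right)} = \frac{1}{-88 - - 31 \left(68 - 6\right)} = \frac{1}{-88 - \left(-31\right) 62} = \frac{1}{-88 - -1922} = \frac{1}{-88 + 1922} = \frac{1}{1834}$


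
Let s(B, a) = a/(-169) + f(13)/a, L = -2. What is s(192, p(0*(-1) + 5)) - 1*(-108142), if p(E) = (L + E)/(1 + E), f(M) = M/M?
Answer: 36552671/338 ≈ 1.0814e+5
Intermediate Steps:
f(M) = 1
p(E) = (-2 + E)/(1 + E)
s(B, a) = 1/a - a/169 (s(B, a) = a/(-169) + 1/a = a*(-1/169) + 1/a = -a/169 + 1/a = 1/a - a/169)
s(192, p(0*(-1) + 5)) - 1*(-108142) = (1/((-2 + (0*(-1) + 5))/(1 + (0*(-1) + 5))) - (-2 + (0*(-1) + 5))/(169*(1 + (0*(-1) + 5)))) - 1*(-108142) = (1/((-2 + (0 + 5))/(1 + (0 + 5))) - (-2 + (0 + 5))/(169*(1 + (0 + 5)))) + 108142 = (1/((-2 + 5)/(1 + 5)) - (-2 + 5)/(169*(1 + 5))) + 108142 = (1/(3/6) - 3/(169*6)) + 108142 = (1/((⅙)*3) - 3/1014) + 108142 = (1/(½) - 1/169*½) + 108142 = (2 - 1/338) + 108142 = 675/338 + 108142 = 36552671/338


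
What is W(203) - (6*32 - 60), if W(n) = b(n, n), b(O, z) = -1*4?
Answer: -136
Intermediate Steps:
b(O, z) = -4
W(n) = -4
W(203) - (6*32 - 60) = -4 - (6*32 - 60) = -4 - (192 - 60) = -4 - 1*132 = -4 - 132 = -136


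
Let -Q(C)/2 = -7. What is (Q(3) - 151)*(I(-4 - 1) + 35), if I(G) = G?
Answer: -4110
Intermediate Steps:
Q(C) = 14 (Q(C) = -2*(-7) = 14)
(Q(3) - 151)*(I(-4 - 1) + 35) = (14 - 151)*((-4 - 1) + 35) = -137*(-5 + 35) = -137*30 = -4110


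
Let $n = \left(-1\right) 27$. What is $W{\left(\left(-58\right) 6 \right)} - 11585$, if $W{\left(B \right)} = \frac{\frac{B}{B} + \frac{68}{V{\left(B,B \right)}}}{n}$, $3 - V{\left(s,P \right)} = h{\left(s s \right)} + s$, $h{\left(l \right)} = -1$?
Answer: $- \frac{9175355}{792} \approx -11585.0$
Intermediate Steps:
$V{\left(s,P \right)} = 4 - s$ ($V{\left(s,P \right)} = 3 - \left(-1 + s\right) = 4 - s$)
$n = -27$
$W{\left(B \right)} = - \frac{1}{27} - \frac{68}{27 \left(4 - B\right)}$ ($W{\left(B \right)} = \frac{\frac{B}{B} + \frac{68}{4 - B}}{-27} = \left(1 + \frac{68}{4 - B}\right) \left(- \frac{1}{27}\right) = - \frac{1}{27} - \frac{68}{27 \left(4 - B\right)}$)
$W{\left(\left(-58\right) 6 \right)} - 11585 = \frac{72 - \left(-58\right) 6}{27 \left(-4 - 348\right)} - 11585 = \frac{72 - -348}{27 \left(-4 - 348\right)} - 11585 = \frac{72 + 348}{27 \left(-352\right)} - 11585 = \frac{1}{27} \left(- \frac{1}{352}\right) 420 - 11585 = - \frac{35}{792} - 11585 = - \frac{9175355}{792}$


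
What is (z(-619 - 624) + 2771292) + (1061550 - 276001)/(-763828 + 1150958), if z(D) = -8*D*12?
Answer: 1119046506149/387130 ≈ 2.8906e+6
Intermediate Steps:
z(D) = -96*D
(z(-619 - 624) + 2771292) + (1061550 - 276001)/(-763828 + 1150958) = (-96*(-619 - 624) + 2771292) + (1061550 - 276001)/(-763828 + 1150958) = (-96*(-1243) + 2771292) + 785549/387130 = (119328 + 2771292) + 785549*(1/387130) = 2890620 + 785549/387130 = 1119046506149/387130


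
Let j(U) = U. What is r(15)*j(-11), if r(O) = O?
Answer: -165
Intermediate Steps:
r(15)*j(-11) = 15*(-11) = -165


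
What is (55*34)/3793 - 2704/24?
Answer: -1276424/11379 ≈ -112.17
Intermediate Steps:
(55*34)/3793 - 2704/24 = 1870*(1/3793) - 2704*1/24 = 1870/3793 - 338/3 = -1276424/11379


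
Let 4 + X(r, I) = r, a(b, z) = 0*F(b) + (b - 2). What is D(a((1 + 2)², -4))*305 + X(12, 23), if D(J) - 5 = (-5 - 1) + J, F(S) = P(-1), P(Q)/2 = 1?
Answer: 1838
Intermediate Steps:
P(Q) = 2 (P(Q) = 2*1 = 2)
F(S) = 2
a(b, z) = -2 + b (a(b, z) = 0*2 + (b - 2) = 0 + (-2 + b) = -2 + b)
X(r, I) = -4 + r
D(J) = -1 + J (D(J) = 5 + ((-5 - 1) + J) = 5 + (-6 + J) = -1 + J)
D(a((1 + 2)², -4))*305 + X(12, 23) = (-1 + (-2 + (1 + 2)²))*305 + (-4 + 12) = (-1 + (-2 + 3²))*305 + 8 = (-1 + (-2 + 9))*305 + 8 = (-1 + 7)*305 + 8 = 6*305 + 8 = 1830 + 8 = 1838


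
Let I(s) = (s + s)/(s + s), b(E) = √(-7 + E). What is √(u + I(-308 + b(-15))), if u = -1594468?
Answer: 3*I*√177163 ≈ 1262.7*I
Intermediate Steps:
I(s) = 1 (I(s) = (2*s)/((2*s)) = (2*s)*(1/(2*s)) = 1)
√(u + I(-308 + b(-15))) = √(-1594468 + 1) = √(-1594467) = 3*I*√177163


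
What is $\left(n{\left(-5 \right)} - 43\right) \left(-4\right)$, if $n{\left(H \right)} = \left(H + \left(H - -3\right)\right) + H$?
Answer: $220$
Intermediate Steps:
$n{\left(H \right)} = 3 + 3 H$ ($n{\left(H \right)} = \left(H + \left(H + 3\right)\right) + H = \left(H + \left(3 + H\right)\right) + H = \left(3 + 2 H\right) + H = 3 + 3 H$)
$\left(n{\left(-5 \right)} - 43\right) \left(-4\right) = \left(\left(3 + 3 \left(-5\right)\right) - 43\right) \left(-4\right) = \left(\left(3 - 15\right) - 43\right) \left(-4\right) = \left(-12 - 43\right) \left(-4\right) = \left(-55\right) \left(-4\right) = 220$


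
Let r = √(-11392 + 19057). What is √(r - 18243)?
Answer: √(-18243 + √7665) ≈ 134.74*I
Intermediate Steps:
r = √7665 ≈ 87.550
√(r - 18243) = √(√7665 - 18243) = √(-18243 + √7665)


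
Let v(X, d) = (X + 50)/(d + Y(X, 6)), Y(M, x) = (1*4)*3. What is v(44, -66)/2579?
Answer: -47/69633 ≈ -0.00067497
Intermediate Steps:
Y(M, x) = 12 (Y(M, x) = 4*3 = 12)
v(X, d) = (50 + X)/(12 + d) (v(X, d) = (X + 50)/(d + 12) = (50 + X)/(12 + d))
v(44, -66)/2579 = ((50 + 44)/(12 - 66))/2579 = (94/(-54))*(1/2579) = -1/54*94*(1/2579) = -47/27*1/2579 = -47/69633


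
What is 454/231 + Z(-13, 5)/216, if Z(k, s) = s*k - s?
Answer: 13649/8316 ≈ 1.6413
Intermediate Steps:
Z(k, s) = -s + k*s (Z(k, s) = k*s - s = -s + k*s)
454/231 + Z(-13, 5)/216 = 454/231 + (5*(-1 - 13))/216 = 454*(1/231) + (5*(-14))*(1/216) = 454/231 - 70*1/216 = 454/231 - 35/108 = 13649/8316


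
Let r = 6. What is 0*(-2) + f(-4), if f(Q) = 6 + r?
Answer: 12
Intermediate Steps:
f(Q) = 12 (f(Q) = 6 + 6 = 12)
0*(-2) + f(-4) = 0*(-2) + 12 = 0 + 12 = 12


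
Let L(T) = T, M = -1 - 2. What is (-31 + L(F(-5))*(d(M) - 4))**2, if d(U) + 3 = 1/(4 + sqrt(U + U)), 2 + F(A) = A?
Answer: (-2281*I + 2340*sqrt(6))/(2*(-5*I + 4*sqrt(6))) ≈ 279.19 + 26.074*I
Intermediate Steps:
M = -3
F(A) = -2 + A
d(U) = -3 + 1/(4 + sqrt(2)*sqrt(U)) (d(U) = -3 + 1/(4 + sqrt(U + U)) = -3 + 1/(4 + sqrt(2*U)) = -3 + 1/(4 + sqrt(2)*sqrt(U)))
(-31 + L(F(-5))*(d(M) - 4))**2 = (-31 + (-2 - 5)*((-11 - 3*sqrt(2)*sqrt(-3))/(4 + sqrt(2)*sqrt(-3)) - 4))**2 = (-31 - 7*((-11 - 3*sqrt(2)*I*sqrt(3))/(4 + sqrt(2)*(I*sqrt(3))) - 4))**2 = (-31 - 7*((-11 - 3*I*sqrt(6))/(4 + I*sqrt(6)) - 4))**2 = (-31 - 7*(-4 + (-11 - 3*I*sqrt(6))/(4 + I*sqrt(6))))**2 = (-31 + (28 - 7*(-11 - 3*I*sqrt(6))/(4 + I*sqrt(6))))**2 = (-3 - 7*(-11 - 3*I*sqrt(6))/(4 + I*sqrt(6)))**2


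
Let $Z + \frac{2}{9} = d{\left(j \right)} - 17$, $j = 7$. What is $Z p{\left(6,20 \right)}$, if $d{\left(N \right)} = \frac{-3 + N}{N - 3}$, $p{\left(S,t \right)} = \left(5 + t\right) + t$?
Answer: $-730$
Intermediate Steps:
$p{\left(S,t \right)} = 5 + 2 t$
$d{\left(N \right)} = 1$ ($d{\left(N \right)} = \frac{-3 + N}{-3 + N} = 1$)
$Z = - \frac{146}{9}$ ($Z = - \frac{2}{9} + \left(1 - 17\right) = - \frac{2}{9} - 16 = - \frac{146}{9} \approx -16.222$)
$Z p{\left(6,20 \right)} = - \frac{146 \left(5 + 2 \cdot 20\right)}{9} = - \frac{146 \left(5 + 40\right)}{9} = \left(- \frac{146}{9}\right) 45 = -730$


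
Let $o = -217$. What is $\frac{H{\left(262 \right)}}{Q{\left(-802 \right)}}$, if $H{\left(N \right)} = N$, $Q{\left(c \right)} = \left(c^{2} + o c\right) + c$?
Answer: $\frac{131}{408218} \approx 0.00032091$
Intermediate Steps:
$Q{\left(c \right)} = c^{2} - 216 c$ ($Q{\left(c \right)} = \left(c^{2} - 217 c\right) + c = c^{2} - 216 c$)
$\frac{H{\left(262 \right)}}{Q{\left(-802 \right)}} = \frac{262}{\left(-802\right) \left(-216 - 802\right)} = \frac{262}{\left(-802\right) \left(-1018\right)} = \frac{262}{816436} = 262 \cdot \frac{1}{816436} = \frac{131}{408218}$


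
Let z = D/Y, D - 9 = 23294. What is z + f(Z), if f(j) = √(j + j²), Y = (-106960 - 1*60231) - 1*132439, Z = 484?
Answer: -23303/299630 + 22*√485 ≈ 484.42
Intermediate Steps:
D = 23303 (D = 9 + 23294 = 23303)
Y = -299630 (Y = (-106960 - 60231) - 132439 = -167191 - 132439 = -299630)
z = -23303/299630 (z = 23303/(-299630) = 23303*(-1/299630) = -23303/299630 ≈ -0.077773)
z + f(Z) = -23303/299630 + √(484*(1 + 484)) = -23303/299630 + √(484*485) = -23303/299630 + √234740 = -23303/299630 + 22*√485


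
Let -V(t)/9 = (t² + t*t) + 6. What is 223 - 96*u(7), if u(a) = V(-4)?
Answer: 33055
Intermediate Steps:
V(t) = -54 - 18*t² (V(t) = -9*((t² + t*t) + 6) = -9*((t² + t²) + 6) = -9*(2*t² + 6) = -9*(6 + 2*t²) = -54 - 18*t²)
u(a) = -342 (u(a) = -54 - 18*(-4)² = -54 - 18*16 = -54 - 288 = -342)
223 - 96*u(7) = 223 - 96*(-342) = 223 + 32832 = 33055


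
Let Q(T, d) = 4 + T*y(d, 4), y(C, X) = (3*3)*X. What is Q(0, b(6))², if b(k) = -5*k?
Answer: 16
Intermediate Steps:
y(C, X) = 9*X
Q(T, d) = 4 + 36*T (Q(T, d) = 4 + T*(9*4) = 4 + T*36 = 4 + 36*T)
Q(0, b(6))² = (4 + 36*0)² = (4 + 0)² = 4² = 16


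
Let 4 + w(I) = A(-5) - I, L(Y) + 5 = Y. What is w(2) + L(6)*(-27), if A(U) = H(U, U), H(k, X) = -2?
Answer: -35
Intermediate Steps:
A(U) = -2
L(Y) = -5 + Y
w(I) = -6 - I (w(I) = -4 + (-2 - I) = -6 - I)
w(2) + L(6)*(-27) = (-6 - 1*2) + (-5 + 6)*(-27) = (-6 - 2) + 1*(-27) = -8 - 27 = -35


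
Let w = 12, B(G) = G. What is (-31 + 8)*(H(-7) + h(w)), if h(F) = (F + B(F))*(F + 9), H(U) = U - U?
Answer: -11592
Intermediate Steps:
H(U) = 0
h(F) = 2*F*(9 + F) (h(F) = (F + F)*(F + 9) = (2*F)*(9 + F) = 2*F*(9 + F))
(-31 + 8)*(H(-7) + h(w)) = (-31 + 8)*(0 + 2*12*(9 + 12)) = -23*(0 + 2*12*21) = -23*(0 + 504) = -23*504 = -11592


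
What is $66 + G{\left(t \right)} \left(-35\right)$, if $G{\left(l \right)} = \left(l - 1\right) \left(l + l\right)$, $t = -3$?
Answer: $-774$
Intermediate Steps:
$G{\left(l \right)} = 2 l \left(-1 + l\right)$ ($G{\left(l \right)} = \left(-1 + l\right) 2 l = 2 l \left(-1 + l\right)$)
$66 + G{\left(t \right)} \left(-35\right) = 66 + 2 \left(-3\right) \left(-1 - 3\right) \left(-35\right) = 66 + 2 \left(-3\right) \left(-4\right) \left(-35\right) = 66 + 24 \left(-35\right) = 66 - 840 = -774$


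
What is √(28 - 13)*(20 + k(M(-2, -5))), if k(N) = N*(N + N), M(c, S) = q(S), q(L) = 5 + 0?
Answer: 70*√15 ≈ 271.11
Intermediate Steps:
q(L) = 5
M(c, S) = 5
k(N) = 2*N² (k(N) = N*(2*N) = 2*N²)
√(28 - 13)*(20 + k(M(-2, -5))) = √(28 - 13)*(20 + 2*5²) = √15*(20 + 2*25) = √15*(20 + 50) = √15*70 = 70*√15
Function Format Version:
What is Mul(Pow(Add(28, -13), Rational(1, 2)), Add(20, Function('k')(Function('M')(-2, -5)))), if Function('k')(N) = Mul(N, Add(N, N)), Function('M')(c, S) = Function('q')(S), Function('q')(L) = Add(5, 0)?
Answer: Mul(70, Pow(15, Rational(1, 2))) ≈ 271.11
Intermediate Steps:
Function('q')(L) = 5
Function('M')(c, S) = 5
Function('k')(N) = Mul(2, Pow(N, 2)) (Function('k')(N) = Mul(N, Mul(2, N)) = Mul(2, Pow(N, 2)))
Mul(Pow(Add(28, -13), Rational(1, 2)), Add(20, Function('k')(Function('M')(-2, -5)))) = Mul(Pow(Add(28, -13), Rational(1, 2)), Add(20, Mul(2, Pow(5, 2)))) = Mul(Pow(15, Rational(1, 2)), Add(20, Mul(2, 25))) = Mul(Pow(15, Rational(1, 2)), Add(20, 50)) = Mul(Pow(15, Rational(1, 2)), 70) = Mul(70, Pow(15, Rational(1, 2)))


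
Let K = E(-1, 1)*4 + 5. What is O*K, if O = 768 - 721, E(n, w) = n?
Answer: 47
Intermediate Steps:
K = 1 (K = -1*4 + 5 = -4 + 5 = 1)
O = 47
O*K = 47*1 = 47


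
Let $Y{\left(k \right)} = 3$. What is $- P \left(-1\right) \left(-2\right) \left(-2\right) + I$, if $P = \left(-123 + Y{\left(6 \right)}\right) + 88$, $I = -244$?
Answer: $-372$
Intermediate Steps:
$P = -32$ ($P = \left(-123 + 3\right) + 88 = -120 + 88 = -32$)
$- P \left(-1\right) \left(-2\right) \left(-2\right) + I = \left(-1\right) \left(-32\right) \left(-1\right) \left(-2\right) \left(-2\right) - 244 = 32 \cdot 2 \left(-2\right) - 244 = 32 \left(-4\right) - 244 = -128 - 244 = -372$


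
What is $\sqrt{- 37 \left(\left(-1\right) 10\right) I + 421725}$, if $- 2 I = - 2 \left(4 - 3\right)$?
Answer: $\sqrt{422095} \approx 649.69$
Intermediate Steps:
$I = 1$ ($I = - \frac{\left(-2\right) \left(4 - 3\right)}{2} = - \frac{\left(-2\right) 1}{2} = \left(- \frac{1}{2}\right) \left(-2\right) = 1$)
$\sqrt{- 37 \left(\left(-1\right) 10\right) I + 421725} = \sqrt{- 37 \left(\left(-1\right) 10\right) 1 + 421725} = \sqrt{\left(-37\right) \left(-10\right) 1 + 421725} = \sqrt{370 \cdot 1 + 421725} = \sqrt{370 + 421725} = \sqrt{422095}$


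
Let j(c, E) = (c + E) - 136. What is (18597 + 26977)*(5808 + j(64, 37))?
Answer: 263098702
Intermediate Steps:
j(c, E) = -136 + E + c (j(c, E) = (E + c) - 136 = -136 + E + c)
(18597 + 26977)*(5808 + j(64, 37)) = (18597 + 26977)*(5808 + (-136 + 37 + 64)) = 45574*(5808 - 35) = 45574*5773 = 263098702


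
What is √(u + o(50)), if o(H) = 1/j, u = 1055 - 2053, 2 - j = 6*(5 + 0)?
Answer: 9*I*√2415/14 ≈ 31.592*I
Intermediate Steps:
j = -28 (j = 2 - 6*(5 + 0) = 2 - 6*5 = 2 - 1*30 = 2 - 30 = -28)
u = -998
o(H) = -1/28 (o(H) = 1/(-28) = -1/28)
√(u + o(50)) = √(-998 - 1/28) = √(-27945/28) = 9*I*√2415/14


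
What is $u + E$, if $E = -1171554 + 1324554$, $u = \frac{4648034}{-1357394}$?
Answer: $\frac{103838316983}{678697} \approx 1.53 \cdot 10^{5}$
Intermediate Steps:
$u = - \frac{2324017}{678697}$ ($u = 4648034 \left(- \frac{1}{1357394}\right) = - \frac{2324017}{678697} \approx -3.4242$)
$E = 153000$
$u + E = - \frac{2324017}{678697} + 153000 = \frac{103838316983}{678697}$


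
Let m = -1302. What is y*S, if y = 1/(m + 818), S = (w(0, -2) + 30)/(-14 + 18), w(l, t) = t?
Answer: -7/484 ≈ -0.014463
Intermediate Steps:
S = 7 (S = (-2 + 30)/(-14 + 18) = 28/4 = 28*(1/4) = 7)
y = -1/484 (y = 1/(-1302 + 818) = 1/(-484) = -1/484 ≈ -0.0020661)
y*S = -1/484*7 = -7/484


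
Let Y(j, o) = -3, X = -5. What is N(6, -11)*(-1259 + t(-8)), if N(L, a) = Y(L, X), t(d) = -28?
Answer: 3861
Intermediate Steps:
N(L, a) = -3
N(6, -11)*(-1259 + t(-8)) = -3*(-1259 - 28) = -3*(-1287) = 3861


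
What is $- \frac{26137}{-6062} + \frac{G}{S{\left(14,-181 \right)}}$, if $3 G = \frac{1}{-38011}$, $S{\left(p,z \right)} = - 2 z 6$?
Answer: $\frac{3236801842775}{750717097956} \approx 4.3116$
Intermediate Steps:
$S{\left(p,z \right)} = - 12 z$
$G = - \frac{1}{114033}$ ($G = \frac{1}{3 \left(-38011\right)} = \frac{1}{3} \left(- \frac{1}{38011}\right) = - \frac{1}{114033} \approx -8.7694 \cdot 10^{-6}$)
$- \frac{26137}{-6062} + \frac{G}{S{\left(14,-181 \right)}} = - \frac{26137}{-6062} - \frac{1}{114033 \left(\left(-12\right) \left(-181\right)\right)} = \left(-26137\right) \left(- \frac{1}{6062}\right) - \frac{1}{114033 \cdot 2172} = \frac{26137}{6062} - \frac{1}{247679676} = \frac{3236801842775}{750717097956}$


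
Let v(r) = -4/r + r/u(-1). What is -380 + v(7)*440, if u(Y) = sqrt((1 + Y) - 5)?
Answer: -4420/7 - 616*I*sqrt(5) ≈ -631.43 - 1377.4*I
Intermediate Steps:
u(Y) = sqrt(-4 + Y)
v(r) = -4/r - I*r*sqrt(5)/5 (v(r) = -4/r + r/(sqrt(-4 - 1)) = -4/r + r/(sqrt(-5)) = -4/r + r/((I*sqrt(5))) = -4/r + r*(-I*sqrt(5)/5) = -4/r - I*r*sqrt(5)/5)
-380 + v(7)*440 = -380 + (-4/7 - 1/5*I*7*sqrt(5))*440 = -380 + (-4*1/7 - 7*I*sqrt(5)/5)*440 = -380 + (-4/7 - 7*I*sqrt(5)/5)*440 = -380 + (-1760/7 - 616*I*sqrt(5)) = -4420/7 - 616*I*sqrt(5)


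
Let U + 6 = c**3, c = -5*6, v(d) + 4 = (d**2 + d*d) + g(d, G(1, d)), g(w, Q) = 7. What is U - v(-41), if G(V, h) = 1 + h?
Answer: -30371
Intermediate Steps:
v(d) = 3 + 2*d**2 (v(d) = -4 + ((d**2 + d*d) + 7) = -4 + ((d**2 + d**2) + 7) = -4 + (2*d**2 + 7) = -4 + (7 + 2*d**2) = 3 + 2*d**2)
c = -30
U = -27006 (U = -6 + (-30)**3 = -6 - 27000 = -27006)
U - v(-41) = -27006 - (3 + 2*(-41)**2) = -27006 - (3 + 2*1681) = -27006 - (3 + 3362) = -27006 - 1*3365 = -27006 - 3365 = -30371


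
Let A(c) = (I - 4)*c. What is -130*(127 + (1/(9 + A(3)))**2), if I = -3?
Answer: -1188785/72 ≈ -16511.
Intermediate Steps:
A(c) = -7*c (A(c) = (-3 - 4)*c = -7*c)
-130*(127 + (1/(9 + A(3)))**2) = -130*(127 + (1/(9 - 7*3))**2) = -130*(127 + (1/(9 - 21))**2) = -130*(127 + (1/(-12))**2) = -130*(127 + (-1/12)**2) = -130*(127 + 1/144) = -130*18289/144 = -1188785/72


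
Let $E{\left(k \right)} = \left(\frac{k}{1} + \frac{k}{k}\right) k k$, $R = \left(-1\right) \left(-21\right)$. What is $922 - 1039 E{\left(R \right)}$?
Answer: $-10079456$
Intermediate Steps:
$R = 21$
$E{\left(k \right)} = k^{2} \left(1 + k\right)$ ($E{\left(k \right)} = \left(k 1 + 1\right) k k = \left(k + 1\right) k k = \left(1 + k\right) k k = k \left(1 + k\right) k = k^{2} \left(1 + k\right)$)
$922 - 1039 E{\left(R \right)} = 922 - 1039 \cdot 21^{2} \left(1 + 21\right) = 922 - 1039 \cdot 441 \cdot 22 = 922 - 10080378 = -10079456$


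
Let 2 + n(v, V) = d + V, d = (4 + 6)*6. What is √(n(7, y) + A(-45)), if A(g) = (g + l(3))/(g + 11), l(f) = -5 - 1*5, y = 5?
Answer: 13*√442/34 ≈ 8.0385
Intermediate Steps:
d = 60 (d = 10*6 = 60)
l(f) = -10 (l(f) = -5 - 5 = -10)
A(g) = (-10 + g)/(11 + g) (A(g) = (g - 10)/(g + 11) = (-10 + g)/(11 + g))
n(v, V) = 58 + V (n(v, V) = -2 + (60 + V) = 58 + V)
√(n(7, y) + A(-45)) = √((58 + 5) + (-10 - 45)/(11 - 45)) = √(63 - 55/(-34)) = √(63 - 1/34*(-55)) = √(63 + 55/34) = √(2197/34) = 13*√442/34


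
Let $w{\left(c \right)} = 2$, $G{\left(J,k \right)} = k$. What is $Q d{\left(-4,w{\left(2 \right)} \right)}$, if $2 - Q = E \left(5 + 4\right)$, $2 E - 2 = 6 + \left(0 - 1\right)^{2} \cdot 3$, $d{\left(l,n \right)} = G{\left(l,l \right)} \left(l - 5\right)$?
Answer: $-1710$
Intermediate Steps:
$d{\left(l,n \right)} = l \left(-5 + l\right)$ ($d{\left(l,n \right)} = l \left(l - 5\right) = l \left(-5 + l\right)$)
$E = \frac{11}{2}$ ($E = 1 + \frac{6 + \left(0 - 1\right)^{2} \cdot 3}{2} = 1 + \frac{6 + \left(-1\right)^{2} \cdot 3}{2} = 1 + \frac{6 + 1 \cdot 3}{2} = 1 + \frac{6 + 3}{2} = 1 + \frac{1}{2} \cdot 9 = 1 + \frac{9}{2} = \frac{11}{2} \approx 5.5$)
$Q = - \frac{95}{2}$ ($Q = 2 - \frac{11 \left(5 + 4\right)}{2} = 2 - \frac{11}{2} \cdot 9 = 2 - \frac{99}{2} = - \frac{95}{2} \approx -47.5$)
$Q d{\left(-4,w{\left(2 \right)} \right)} = - \frac{95 \left(- 4 \left(-5 - 4\right)\right)}{2} = - \frac{95 \left(\left(-4\right) \left(-9\right)\right)}{2} = \left(- \frac{95}{2}\right) 36 = -1710$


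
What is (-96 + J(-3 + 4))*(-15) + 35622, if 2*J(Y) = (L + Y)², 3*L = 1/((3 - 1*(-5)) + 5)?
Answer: 18786434/507 ≈ 37054.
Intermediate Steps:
L = 1/39 (L = 1/(3*((3 - 1*(-5)) + 5)) = 1/(3*((3 + 5) + 5)) = 1/(3*(8 + 5)) = (⅓)/13 = (⅓)*(1/13) = 1/39 ≈ 0.025641)
J(Y) = (1/39 + Y)²/2
(-96 + J(-3 + 4))*(-15) + 35622 = (-96 + (1 + 39*(-3 + 4))²/3042)*(-15) + 35622 = (-96 + (1 + 39*1)²/3042)*(-15) + 35622 = (-96 + (1 + 39)²/3042)*(-15) + 35622 = (-96 + (1/3042)*40²)*(-15) + 35622 = (-96 + (1/3042)*1600)*(-15) + 35622 = (-96 + 800/1521)*(-15) + 35622 = -145216/1521*(-15) + 35622 = 726080/507 + 35622 = 18786434/507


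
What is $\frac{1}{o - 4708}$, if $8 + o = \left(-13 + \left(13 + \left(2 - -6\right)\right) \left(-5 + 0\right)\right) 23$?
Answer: $- \frac{1}{7430} \approx -0.00013459$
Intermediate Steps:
$o = -2722$ ($o = -8 + \left(-13 + \left(13 + \left(2 - -6\right)\right) \left(-5 + 0\right)\right) 23 = -8 + \left(-13 + \left(13 + \left(2 + 6\right)\right) \left(-5\right)\right) 23 = -8 + \left(-13 + \left(13 + 8\right) \left(-5\right)\right) 23 = -8 + \left(-13 + 21 \left(-5\right)\right) 23 = -8 + \left(-13 - 105\right) 23 = -8 - 2714 = -2722$)
$\frac{1}{o - 4708} = \frac{1}{-2722 - 4708} = \frac{1}{-7430} = - \frac{1}{7430}$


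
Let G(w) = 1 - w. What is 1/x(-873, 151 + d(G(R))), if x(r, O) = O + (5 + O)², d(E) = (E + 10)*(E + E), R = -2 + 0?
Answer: 1/54985 ≈ 1.8187e-5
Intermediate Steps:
R = -2
d(E) = 2*E*(10 + E) (d(E) = (10 + E)*(2*E) = 2*E*(10 + E))
1/x(-873, 151 + d(G(R))) = 1/((151 + 2*(1 - 1*(-2))*(10 + (1 - 1*(-2)))) + (5 + (151 + 2*(1 - 1*(-2))*(10 + (1 - 1*(-2)))))²) = 1/((151 + 2*(1 + 2)*(10 + (1 + 2))) + (5 + (151 + 2*(1 + 2)*(10 + (1 + 2))))²) = 1/((151 + 2*3*(10 + 3)) + (5 + (151 + 2*3*(10 + 3)))²) = 1/((151 + 2*3*13) + (5 + (151 + 2*3*13))²) = 1/((151 + 78) + (5 + (151 + 78))²) = 1/(229 + (5 + 229)²) = 1/(229 + 234²) = 1/(229 + 54756) = 1/54985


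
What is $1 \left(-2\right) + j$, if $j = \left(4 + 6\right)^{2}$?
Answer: $98$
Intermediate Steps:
$j = 100$ ($j = 10^{2} = 100$)
$1 \left(-2\right) + j = 1 \left(-2\right) + 100 = -2 + 100 = 98$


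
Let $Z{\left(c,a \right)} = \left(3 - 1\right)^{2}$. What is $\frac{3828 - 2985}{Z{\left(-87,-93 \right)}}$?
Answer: $\frac{843}{4} \approx 210.75$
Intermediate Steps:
$Z{\left(c,a \right)} = 4$ ($Z{\left(c,a \right)} = 2^{2} = 4$)
$\frac{3828 - 2985}{Z{\left(-87,-93 \right)}} = \frac{3828 - 2985}{4} = \left(3828 - 2985\right) \frac{1}{4} = 843 \cdot \frac{1}{4} = \frac{843}{4}$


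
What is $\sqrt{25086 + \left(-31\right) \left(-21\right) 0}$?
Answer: $\sqrt{25086} \approx 158.39$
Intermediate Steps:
$\sqrt{25086 + \left(-31\right) \left(-21\right) 0} = \sqrt{25086 + 651 \cdot 0} = \sqrt{25086 + 0} = \sqrt{25086}$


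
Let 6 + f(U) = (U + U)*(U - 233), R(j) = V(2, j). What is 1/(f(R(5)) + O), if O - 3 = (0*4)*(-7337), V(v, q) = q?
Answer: -1/2283 ≈ -0.00043802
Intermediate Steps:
R(j) = j
f(U) = -6 + 2*U*(-233 + U) (f(U) = -6 + (U + U)*(U - 233) = -6 + (2*U)*(-233 + U) = -6 + 2*U*(-233 + U))
O = 3 (O = 3 + (0*4)*(-7337) = 3 + 0*(-7337) = 3 + 0 = 3)
1/(f(R(5)) + O) = 1/((-6 - 466*5 + 2*5²) + 3) = 1/((-6 - 2330 + 2*25) + 3) = 1/((-6 - 2330 + 50) + 3) = 1/(-2286 + 3) = 1/(-2283) = -1/2283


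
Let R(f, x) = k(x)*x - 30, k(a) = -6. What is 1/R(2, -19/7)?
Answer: -7/96 ≈ -0.072917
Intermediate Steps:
R(f, x) = -30 - 6*x (R(f, x) = -6*x - 30 = -30 - 6*x)
1/R(2, -19/7) = 1/(-30 - (-114)/7) = 1/(-30 - 6*(-19/7)) = 1/(-30 + 114/7) = 1/(-96/7) = -7/96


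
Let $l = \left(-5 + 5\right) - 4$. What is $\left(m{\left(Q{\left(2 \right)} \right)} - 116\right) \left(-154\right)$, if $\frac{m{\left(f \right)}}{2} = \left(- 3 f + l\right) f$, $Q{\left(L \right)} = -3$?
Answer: $22484$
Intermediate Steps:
$l = -4$ ($l = 0 - 4 = -4$)
$m{\left(f \right)} = 2 f \left(-4 - 3 f\right)$ ($m{\left(f \right)} = 2 \left(- 3 f - 4\right) f = 2 \left(-4 - 3 f\right) f = 2 f \left(-4 - 3 f\right)$)
$\left(m{\left(Q{\left(2 \right)} \right)} - 116\right) \left(-154\right) = \left(\left(-2\right) \left(-3\right) \left(4 + 3 \left(-3\right)\right) - 116\right) \left(-154\right) = \left(\left(-2\right) \left(-3\right) \left(4 - 9\right) - 116\right) \left(-154\right) = \left(\left(-2\right) \left(-3\right) \left(-5\right) - 116\right) \left(-154\right) = \left(-30 - 116\right) \left(-154\right) = \left(-146\right) \left(-154\right) = 22484$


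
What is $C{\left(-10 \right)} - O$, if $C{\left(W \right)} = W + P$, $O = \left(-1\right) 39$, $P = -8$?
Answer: $21$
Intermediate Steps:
$O = -39$
$C{\left(W \right)} = -8 + W$ ($C{\left(W \right)} = W - 8 = -8 + W$)
$C{\left(-10 \right)} - O = \left(-8 - 10\right) - -39 = -18 + 39 = 21$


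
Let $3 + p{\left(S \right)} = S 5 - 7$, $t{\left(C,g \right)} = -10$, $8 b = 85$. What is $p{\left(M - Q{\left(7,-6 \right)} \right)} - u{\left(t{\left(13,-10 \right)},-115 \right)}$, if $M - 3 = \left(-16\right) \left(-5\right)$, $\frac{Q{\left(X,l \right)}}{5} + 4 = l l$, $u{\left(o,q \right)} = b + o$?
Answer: $- \frac{3165}{8} \approx -395.63$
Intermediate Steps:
$b = \frac{85}{8}$ ($b = \frac{1}{8} \cdot 85 = \frac{85}{8} \approx 10.625$)
$u{\left(o,q \right)} = \frac{85}{8} + o$
$Q{\left(X,l \right)} = -20 + 5 l^{2}$ ($Q{\left(X,l \right)} = -20 + 5 l l = -20 + 5 l^{2}$)
$M = 83$ ($M = 3 - -80 = 3 + 80 = 83$)
$p{\left(S \right)} = -10 + 5 S$ ($p{\left(S \right)} = -3 + \left(S 5 - 7\right) = -3 + \left(5 S - 7\right) = -3 + \left(-7 + 5 S\right) = -10 + 5 S$)
$p{\left(M - Q{\left(7,-6 \right)} \right)} - u{\left(t{\left(13,-10 \right)},-115 \right)} = \left(-10 + 5 \left(83 - \left(-20 + 5 \left(-6\right)^{2}\right)\right)\right) - \left(\frac{85}{8} - 10\right) = \left(-10 + 5 \left(83 - \left(-20 + 5 \cdot 36\right)\right)\right) - \frac{5}{8} = \left(-10 + 5 \left(83 - \left(-20 + 180\right)\right)\right) - \frac{5}{8} = \left(-10 + 5 \left(83 - 160\right)\right) - \frac{5}{8} = \left(-10 + 5 \left(-77\right)\right) - \frac{5}{8} = \left(-10 - 385\right) - \frac{5}{8} = -395 - \frac{5}{8} = - \frac{3165}{8}$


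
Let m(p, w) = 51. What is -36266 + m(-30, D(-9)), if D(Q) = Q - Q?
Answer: -36215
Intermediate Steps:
D(Q) = 0
-36266 + m(-30, D(-9)) = -36266 + 51 = -36215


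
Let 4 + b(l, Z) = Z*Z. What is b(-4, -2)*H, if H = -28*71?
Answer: 0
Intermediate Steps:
b(l, Z) = -4 + Z² (b(l, Z) = -4 + Z*Z = -4 + Z²)
H = -1988
b(-4, -2)*H = (-4 + (-2)²)*(-1988) = (-4 + 4)*(-1988) = 0*(-1988) = 0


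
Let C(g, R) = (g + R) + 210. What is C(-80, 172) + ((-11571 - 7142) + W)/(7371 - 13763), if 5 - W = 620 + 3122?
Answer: 976417/3196 ≈ 305.51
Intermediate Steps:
C(g, R) = 210 + R + g (C(g, R) = (R + g) + 210 = 210 + R + g)
W = -3737 (W = 5 - (620 + 3122) = 5 - 1*3742 = 5 - 3742 = -3737)
C(-80, 172) + ((-11571 - 7142) + W)/(7371 - 13763) = (210 + 172 - 80) + ((-11571 - 7142) - 3737)/(7371 - 13763) = 302 + (-18713 - 3737)/(-6392) = 302 - 22450*(-1/6392) = 302 + 11225/3196 = 976417/3196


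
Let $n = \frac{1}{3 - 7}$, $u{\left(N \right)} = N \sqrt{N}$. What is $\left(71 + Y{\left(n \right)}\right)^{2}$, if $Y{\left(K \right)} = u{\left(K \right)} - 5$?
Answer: $\frac{\left(528 - i\right)^{2}}{64} \approx 4356.0 - 16.5 i$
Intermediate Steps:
$u{\left(N \right)} = N^{\frac{3}{2}}$
$n = - \frac{1}{4}$ ($n = \frac{1}{-4} = - \frac{1}{4} \approx -0.25$)
$Y{\left(K \right)} = -5 + K^{\frac{3}{2}}$ ($Y{\left(K \right)} = K^{\frac{3}{2}} - 5 = -5 + K^{\frac{3}{2}}$)
$\left(71 + Y{\left(n \right)}\right)^{2} = \left(71 - \left(5 - \left(- \frac{1}{4}\right)^{\frac{3}{2}}\right)\right)^{2} = \left(71 - \left(5 + \frac{i}{8}\right)\right)^{2} = \left(66 - \frac{i}{8}\right)^{2}$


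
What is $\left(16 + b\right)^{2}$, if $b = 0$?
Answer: $256$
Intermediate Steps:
$\left(16 + b\right)^{2} = \left(16 + 0\right)^{2} = 16^{2} = 256$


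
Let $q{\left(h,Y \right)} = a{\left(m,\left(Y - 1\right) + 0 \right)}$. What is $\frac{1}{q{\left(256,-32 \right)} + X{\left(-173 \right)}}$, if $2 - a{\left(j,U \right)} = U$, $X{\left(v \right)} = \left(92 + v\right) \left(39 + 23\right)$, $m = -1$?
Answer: $- \frac{1}{4987} \approx -0.00020052$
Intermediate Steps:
$X{\left(v \right)} = 5704 + 62 v$ ($X{\left(v \right)} = \left(92 + v\right) 62 = 5704 + 62 v$)
$a{\left(j,U \right)} = 2 - U$
$q{\left(h,Y \right)} = 3 - Y$ ($q{\left(h,Y \right)} = 2 - \left(\left(Y - 1\right) + 0\right) = 2 - \left(\left(-1 + Y\right) + 0\right) = 2 - \left(-1 + Y\right) = 3 - Y$)
$\frac{1}{q{\left(256,-32 \right)} + X{\left(-173 \right)}} = \frac{1}{\left(3 - -32\right) + \left(5704 + 62 \left(-173\right)\right)} = \frac{1}{\left(3 + 32\right) + \left(5704 - 10726\right)} = \frac{1}{35 - 5022} = \frac{1}{-4987} = - \frac{1}{4987}$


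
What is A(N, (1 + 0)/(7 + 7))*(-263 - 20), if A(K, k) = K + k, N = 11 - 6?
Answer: -20093/14 ≈ -1435.2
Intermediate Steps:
N = 5
A(N, (1 + 0)/(7 + 7))*(-263 - 20) = (5 + (1 + 0)/(7 + 7))*(-263 - 20) = (5 + 1/14)*(-283) = (71/14)*(-283) = -20093/14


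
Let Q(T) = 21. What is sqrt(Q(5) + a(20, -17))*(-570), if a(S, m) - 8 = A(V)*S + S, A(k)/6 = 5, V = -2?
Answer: -570*sqrt(649) ≈ -14521.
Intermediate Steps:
A(k) = 30 (A(k) = 6*5 = 30)
a(S, m) = 8 + 31*S (a(S, m) = 8 + (30*S + S) = 8 + 31*S)
sqrt(Q(5) + a(20, -17))*(-570) = sqrt(21 + (8 + 31*20))*(-570) = sqrt(21 + (8 + 620))*(-570) = sqrt(21 + 628)*(-570) = sqrt(649)*(-570) = -570*sqrt(649)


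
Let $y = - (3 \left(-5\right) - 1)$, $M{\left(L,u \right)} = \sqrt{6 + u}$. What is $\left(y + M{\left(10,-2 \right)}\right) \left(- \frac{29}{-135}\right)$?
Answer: $\frac{58}{15} \approx 3.8667$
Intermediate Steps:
$y = 16$ ($y = - (-15 - 1) = \left(-1\right) \left(-16\right) = 16$)
$\left(y + M{\left(10,-2 \right)}\right) \left(- \frac{29}{-135}\right) = \left(16 + \sqrt{6 - 2}\right) \left(- \frac{29}{-135}\right) = \left(16 + \sqrt{4}\right) \left(\left(-29\right) \left(- \frac{1}{135}\right)\right) = \left(16 + 2\right) \frac{29}{135} = 18 \cdot \frac{29}{135} = \frac{58}{15}$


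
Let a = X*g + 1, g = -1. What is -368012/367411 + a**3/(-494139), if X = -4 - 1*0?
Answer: -181895008043/181552104129 ≈ -1.0019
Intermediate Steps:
X = -4 (X = -4 + 0 = -4)
a = 5 (a = -4*(-1) + 1 = 4 + 1 = 5)
-368012/367411 + a**3/(-494139) = -368012/367411 + 5**3/(-494139) = -368012*1/367411 + 125*(-1/494139) = -368012/367411 - 125/494139 = -181895008043/181552104129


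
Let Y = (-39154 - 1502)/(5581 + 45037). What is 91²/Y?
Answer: -29940547/2904 ≈ -10310.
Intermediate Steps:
Y = -20328/25309 (Y = -40656/50618 = -40656*1/50618 = -20328/25309 ≈ -0.80319)
91²/Y = 91²/(-20328/25309) = 8281*(-25309/20328) = -29940547/2904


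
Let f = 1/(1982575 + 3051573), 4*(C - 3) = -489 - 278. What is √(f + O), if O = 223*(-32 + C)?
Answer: 9*I*√962614795159941/1258537 ≈ 221.87*I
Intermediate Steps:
C = -755/4 (C = 3 + (-489 - 278)/4 = 3 + (¼)*(-767) = 3 - 767/4 = -755/4 ≈ -188.75)
f = 1/5034148 ≈ 1.9864e-7
O = -196909/4 (O = 223*(-32 - 755/4) = 223*(-883/4) = -196909/4 ≈ -49227.)
√(f + O) = √(1/5034148 - 196909/4) = √(-61954315533/1258537) = 9*I*√962614795159941/1258537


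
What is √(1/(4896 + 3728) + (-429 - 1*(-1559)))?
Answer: √107196331/308 ≈ 33.615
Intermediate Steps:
√(1/(4896 + 3728) + (-429 - 1*(-1559))) = √(1/8624 + (-429 + 1559)) = √(1/8624 + 1130) = √(9745121/8624) = √107196331/308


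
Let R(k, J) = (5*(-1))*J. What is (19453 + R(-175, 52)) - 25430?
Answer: -6237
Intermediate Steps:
R(k, J) = -5*J
(19453 + R(-175, 52)) - 25430 = (19453 - 5*52) - 25430 = (19453 - 260) - 25430 = 19193 - 25430 = -6237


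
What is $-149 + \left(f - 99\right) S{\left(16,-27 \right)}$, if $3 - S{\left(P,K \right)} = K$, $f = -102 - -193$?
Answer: $-389$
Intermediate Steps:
$f = 91$ ($f = -102 + 193 = 91$)
$S{\left(P,K \right)} = 3 - K$
$-149 + \left(f - 99\right) S{\left(16,-27 \right)} = -149 + \left(91 - 99\right) \left(3 - -27\right) = -149 + \left(91 - 99\right) \left(3 + 27\right) = -149 - 240 = -389$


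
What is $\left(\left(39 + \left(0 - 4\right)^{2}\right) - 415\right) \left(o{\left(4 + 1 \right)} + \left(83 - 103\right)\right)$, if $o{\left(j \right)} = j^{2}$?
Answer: $-1800$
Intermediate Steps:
$\left(\left(39 + \left(0 - 4\right)^{2}\right) - 415\right) \left(o{\left(4 + 1 \right)} + \left(83 - 103\right)\right) = \left(\left(39 + \left(0 - 4\right)^{2}\right) - 415\right) \left(\left(4 + 1\right)^{2} + \left(83 - 103\right)\right) = \left(\left(39 + \left(-4\right)^{2}\right) - 415\right) \left(5^{2} + \left(83 - 103\right)\right) = \left(\left(39 + 16\right) - 415\right) \left(25 - 20\right) = \left(55 - 415\right) 5 = \left(-360\right) 5 = -1800$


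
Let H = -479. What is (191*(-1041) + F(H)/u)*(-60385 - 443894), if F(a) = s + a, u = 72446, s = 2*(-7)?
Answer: 7263892462578201/72446 ≈ 1.0027e+11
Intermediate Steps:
s = -14
F(a) = -14 + a
(191*(-1041) + F(H)/u)*(-60385 - 443894) = (191*(-1041) + (-14 - 479)/72446)*(-60385 - 443894) = (-198831 - 493*1/72446)*(-504279) = (-198831 - 493/72446)*(-504279) = -14404511119/72446*(-504279) = 7263892462578201/72446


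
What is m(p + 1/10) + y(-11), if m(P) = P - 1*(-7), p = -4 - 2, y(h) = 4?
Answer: 51/10 ≈ 5.1000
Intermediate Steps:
p = -6
m(P) = 7 + P (m(P) = P + 7 = 7 + P)
m(p + 1/10) + y(-11) = (7 + (-6 + 1/10)) + 4 = (7 - 59/10) + 4 = 11/10 + 4 = 51/10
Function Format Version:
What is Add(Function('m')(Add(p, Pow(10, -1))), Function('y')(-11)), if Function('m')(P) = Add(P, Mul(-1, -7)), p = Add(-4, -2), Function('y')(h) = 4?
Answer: Rational(51, 10) ≈ 5.1000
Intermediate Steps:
p = -6
Function('m')(P) = Add(7, P) (Function('m')(P) = Add(P, 7) = Add(7, P))
Add(Function('m')(Add(p, Pow(10, -1))), Function('y')(-11)) = Add(Add(7, Add(-6, Pow(10, -1))), 4) = Add(Add(7, Add(-6, Rational(1, 10))), 4) = Add(Add(7, Rational(-59, 10)), 4) = Add(Rational(11, 10), 4) = Rational(51, 10)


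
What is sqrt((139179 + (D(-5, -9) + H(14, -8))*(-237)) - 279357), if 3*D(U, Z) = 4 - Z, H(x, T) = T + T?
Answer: I*sqrt(137413) ≈ 370.69*I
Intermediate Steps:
H(x, T) = 2*T
D(U, Z) = 4/3 - Z/3 (D(U, Z) = (4 - Z)/3 = 4/3 - Z/3)
sqrt((139179 + (D(-5, -9) + H(14, -8))*(-237)) - 279357) = sqrt((139179 + ((4/3 - 1/3*(-9)) + 2*(-8))*(-237)) - 279357) = sqrt((139179 + ((4/3 + 3) - 16)*(-237)) - 279357) = sqrt((139179 + (13/3 - 16)*(-237)) - 279357) = sqrt((139179 - 35/3*(-237)) - 279357) = sqrt((139179 + 2765) - 279357) = sqrt(141944 - 279357) = sqrt(-137413) = I*sqrt(137413)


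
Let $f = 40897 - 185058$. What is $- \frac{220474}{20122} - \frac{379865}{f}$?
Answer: $- \frac{12070054392}{1450403821} \approx -8.3219$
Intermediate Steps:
$f = -144161$ ($f = 40897 - 185058 = -144161$)
$- \frac{220474}{20122} - \frac{379865}{f} = - \frac{220474}{20122} - \frac{379865}{-144161} = \left(-220474\right) \frac{1}{20122} - - \frac{379865}{144161} = - \frac{110237}{10061} + \frac{379865}{144161} = - \frac{12070054392}{1450403821}$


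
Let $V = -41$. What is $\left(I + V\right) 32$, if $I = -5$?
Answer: $-1472$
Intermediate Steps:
$\left(I + V\right) 32 = \left(-5 - 41\right) 32 = \left(-46\right) 32 = -1472$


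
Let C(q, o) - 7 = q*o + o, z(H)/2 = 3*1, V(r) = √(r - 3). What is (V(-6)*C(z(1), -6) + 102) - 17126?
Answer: -17024 - 105*I ≈ -17024.0 - 105.0*I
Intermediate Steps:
V(r) = √(-3 + r)
z(H) = 6 (z(H) = 2*(3*1) = 2*3 = 6)
C(q, o) = 7 + o + o*q (C(q, o) = 7 + (q*o + o) = 7 + (o*q + o) = 7 + (o + o*q) = 7 + o + o*q)
(V(-6)*C(z(1), -6) + 102) - 17126 = (√(-3 - 6)*(7 - 6 - 6*6) + 102) - 17126 = (√(-9)*(7 - 6 - 36) + 102) - 17126 = ((3*I)*(-35) + 102) - 17126 = (-105*I + 102) - 17126 = (102 - 105*I) - 17126 = -17024 - 105*I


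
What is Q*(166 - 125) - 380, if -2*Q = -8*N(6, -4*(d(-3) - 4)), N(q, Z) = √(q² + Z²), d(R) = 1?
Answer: -380 + 984*√5 ≈ 1820.3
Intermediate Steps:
N(q, Z) = √(Z² + q²)
Q = 24*√5 (Q = -(-4)*√((-4*(1 - 4))² + 6²) = -(-4)*√((-4*(-3))² + 36) = -(-4)*√(12² + 36) = -(-4)*√(144 + 36) = -(-4)*√180 = -(-4)*6*√5 = -(-24)*√5 = 24*√5 ≈ 53.666)
Q*(166 - 125) - 380 = (24*√5)*(166 - 125) - 380 = (24*√5)*41 - 380 = 984*√5 - 380 = -380 + 984*√5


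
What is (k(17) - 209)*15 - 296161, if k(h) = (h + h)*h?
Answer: -290626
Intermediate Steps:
k(h) = 2*h**2 (k(h) = (2*h)*h = 2*h**2)
(k(17) - 209)*15 - 296161 = (2*17**2 - 209)*15 - 296161 = (2*289 - 209)*15 - 296161 = (578 - 209)*15 - 296161 = 369*15 - 296161 = 5535 - 296161 = -290626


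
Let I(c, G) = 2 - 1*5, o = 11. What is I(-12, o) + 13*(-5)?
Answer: -68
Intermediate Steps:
I(c, G) = -3 (I(c, G) = 2 - 5 = -3)
I(-12, o) + 13*(-5) = -3 + 13*(-5) = -3 - 65 = -68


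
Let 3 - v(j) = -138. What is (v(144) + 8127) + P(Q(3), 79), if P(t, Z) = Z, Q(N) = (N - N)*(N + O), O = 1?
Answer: 8347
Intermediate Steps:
v(j) = 141 (v(j) = 3 - 1*(-138) = 3 + 138 = 141)
Q(N) = 0 (Q(N) = (N - N)*(N + 1) = 0*(1 + N) = 0)
(v(144) + 8127) + P(Q(3), 79) = (141 + 8127) + 79 = 8268 + 79 = 8347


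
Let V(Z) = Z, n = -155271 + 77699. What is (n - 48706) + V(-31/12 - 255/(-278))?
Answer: -210634483/1668 ≈ -1.2628e+5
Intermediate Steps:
n = -77572
(n - 48706) + V(-31/12 - 255/(-278)) = (-77572 - 48706) + (-31/12 - 255/(-278)) = -126278 + (-31*1/12 - 255*(-1/278)) = -126278 + (-31/12 + 255/278) = -126278 - 2779/1668 = -210634483/1668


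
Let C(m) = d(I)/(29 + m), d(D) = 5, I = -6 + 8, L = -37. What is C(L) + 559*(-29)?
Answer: -129693/8 ≈ -16212.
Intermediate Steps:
I = 2
C(m) = 5/(29 + m)
C(L) + 559*(-29) = 5/(29 - 37) + 559*(-29) = 5/(-8) - 16211 = 5*(-1/8) - 16211 = -5/8 - 16211 = -129693/8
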